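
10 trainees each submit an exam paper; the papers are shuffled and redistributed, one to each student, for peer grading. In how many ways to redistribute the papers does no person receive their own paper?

1334961

!10 is the nearest integer to 10!/e.
10! = 3628800, and 3628800/e ≈ 1334960.92, so !10 = 1334961.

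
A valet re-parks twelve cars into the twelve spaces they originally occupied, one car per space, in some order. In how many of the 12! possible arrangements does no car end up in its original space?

176214841

!12 = 12! · Σ_{k=0}^{12} (-1)^k/k!
= 12! - 12!/1! + 12!/2! - 12!/3! + 12!/4! - 12!/5! + 12!/6! - 12!/7! + 12!/8! - 12!/9! + 12!/10! - 12!/11! + 12!/12!
= 479001600 - 479001600 + 239500800 - 79833600 + 19958400 - 3991680 + 665280 - 95040 + 11880 - 1320 + 132 - 12 + 1
= 176214841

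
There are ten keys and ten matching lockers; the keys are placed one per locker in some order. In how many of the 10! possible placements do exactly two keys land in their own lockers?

667485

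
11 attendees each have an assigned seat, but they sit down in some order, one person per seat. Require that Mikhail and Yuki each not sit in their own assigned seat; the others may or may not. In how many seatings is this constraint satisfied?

Inclusion-exclusion on the 2 forbidden self-matches:
Σ_{j=0}^{2} (-1)^j C(2,j)(11-j)!
= C(2,0)·11! - C(2,1)·10! + C(2,2)·9!
= 39916800 - 7257600 + 362880
= 33022080

33022080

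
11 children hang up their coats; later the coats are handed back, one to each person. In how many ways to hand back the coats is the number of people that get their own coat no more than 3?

39158866

Sum C(11,i)·!(11-i) for i = 0..3:
  i=0: C(11,0)·!11 = 1·14684570 = 14684570
  i=1: C(11,1)·!10 = 11·1334961 = 14684571
  i=2: C(11,2)·!9 = 55·133496 = 7342280
  i=3: C(11,3)·!8 = 165·14833 = 2447445
Total = 39158866.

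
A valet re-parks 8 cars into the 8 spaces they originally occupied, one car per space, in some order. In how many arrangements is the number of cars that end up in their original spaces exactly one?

14832

Choose which one of the 8 is fixed: C(8,1) = 8.
The remaining 7 must be deranged: !7 = 1854.
Total: 8 × 1854 = 14832.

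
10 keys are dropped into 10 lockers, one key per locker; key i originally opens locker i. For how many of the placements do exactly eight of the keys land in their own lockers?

Choose which 8 of the 10 are fixed: C(10,8) = 45.
The other 2 form a derangement: !2 = 1.
Total: 45 × 1 = 45.

45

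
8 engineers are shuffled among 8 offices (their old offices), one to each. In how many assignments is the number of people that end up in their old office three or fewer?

Sum C(8,i)·!(8-i) for i = 0..3:
  i=0: C(8,0)·!8 = 1·14833 = 14833
  i=1: C(8,1)·!7 = 8·1854 = 14832
  i=2: C(8,2)·!6 = 28·265 = 7420
  i=3: C(8,3)·!5 = 56·44 = 2464
Total = 39549.

39549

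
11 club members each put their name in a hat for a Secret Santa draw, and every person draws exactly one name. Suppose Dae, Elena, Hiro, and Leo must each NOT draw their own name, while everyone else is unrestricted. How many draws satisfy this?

27422640

Let A_j be the event that the j-th constrained one is fixed. By inclusion-exclusion over the 4 events:
Σ_{j=0}^{4} (-1)^j C(4,j)(11-j)!
= C(4,0)·11! - C(4,1)·10! + C(4,2)·9! - C(4,3)·8! + C(4,4)·7!
= 39916800 - 14515200 + 2177280 - 161280 + 5040
= 27422640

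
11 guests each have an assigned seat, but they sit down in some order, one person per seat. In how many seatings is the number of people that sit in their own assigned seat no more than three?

39158866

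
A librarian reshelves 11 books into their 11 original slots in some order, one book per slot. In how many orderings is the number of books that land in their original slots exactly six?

20328

Pick the 6 fixed positions: C(11,6) = 462 ways.
The other 5 form a derangement: !5 = 44.
Total: 462 × 44 = 20328.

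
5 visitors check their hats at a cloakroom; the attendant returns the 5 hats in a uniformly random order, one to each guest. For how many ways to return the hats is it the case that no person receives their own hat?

The subfactorial !5 = [5!/e] (nearest integer).
5! = 120, and 120/e ≈ 44.15, so !5 = 44.

44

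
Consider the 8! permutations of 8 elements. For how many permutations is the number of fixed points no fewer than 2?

10655

# with exactly i fixed is C(8,i)·!(8-i); sum over i=2..8:
  i=2: C(8,2)·!6 = 28·265 = 7420
  i=3: C(8,3)·!5 = 56·44 = 2464
  i=4: C(8,4)·!4 = 70·9 = 630
  i=5: C(8,5)·!3 = 56·2 = 112
  i=6: C(8,6)·!2 = 28·1 = 28
  i=7: C(8,7)·!1 = 8·0 = 0
  i=8: C(8,8)·!0 = 1·1 = 1
Total = 10655.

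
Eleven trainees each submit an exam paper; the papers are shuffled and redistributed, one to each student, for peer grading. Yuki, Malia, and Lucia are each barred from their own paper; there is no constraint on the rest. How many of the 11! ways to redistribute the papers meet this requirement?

30078720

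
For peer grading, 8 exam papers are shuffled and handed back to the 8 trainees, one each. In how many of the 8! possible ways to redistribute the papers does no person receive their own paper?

The number of derangements of 8 is !8 = Σ_{k=0}^{8} (-1)^k·8!/k!
= 8! - 8!/1! + 8!/2! - 8!/3! + 8!/4! - 8!/5! + 8!/6! - 8!/7! + 8!/8!
= 40320 - 40320 + 20160 - 6720 + 1680 - 336 + 56 - 8 + 1
= 14833

14833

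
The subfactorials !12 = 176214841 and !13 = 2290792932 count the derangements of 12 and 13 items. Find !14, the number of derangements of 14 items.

!14 = (14-1)·(!13 + !12) = 13·(2290792932 + 176214841) = 13·2467007773 = 32071101049.

32071101049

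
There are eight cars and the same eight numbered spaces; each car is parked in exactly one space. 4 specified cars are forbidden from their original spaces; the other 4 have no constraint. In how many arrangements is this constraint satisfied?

24024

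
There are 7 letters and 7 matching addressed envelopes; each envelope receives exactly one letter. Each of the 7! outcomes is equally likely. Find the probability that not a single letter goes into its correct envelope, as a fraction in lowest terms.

Favorable outcomes: !7 = 1854.
Total outcomes: 7! = 5040.
Probability = 1854/5040 = 103/280.

103/280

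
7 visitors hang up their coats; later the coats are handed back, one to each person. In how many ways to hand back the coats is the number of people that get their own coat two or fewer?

4633

Sum C(7,i)·!(7-i) for i = 0..2:
  i=0: C(7,0)·!7 = 1·1854 = 1854
  i=1: C(7,1)·!6 = 7·265 = 1855
  i=2: C(7,2)·!5 = 21·44 = 924
Total = 4633.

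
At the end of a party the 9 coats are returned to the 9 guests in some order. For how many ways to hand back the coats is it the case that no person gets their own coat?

Use !n = (n-1)(!(n-1) + !(n-2)).
!9 = 8·(14833 + 1854) = 8·16687 = 133496

133496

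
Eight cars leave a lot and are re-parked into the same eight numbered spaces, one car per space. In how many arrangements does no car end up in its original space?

14833

!8 is the nearest integer to 8!/e.
8! = 40320, and 40320/e ≈ 14832.90, so !8 = 14833.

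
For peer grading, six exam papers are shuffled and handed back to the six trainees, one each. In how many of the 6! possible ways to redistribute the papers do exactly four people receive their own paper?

15

Choose which 4 of the 6 are fixed: C(6,4) = 15.
The other 2 form a derangement: !2 = 1.
Total: 15 × 1 = 15.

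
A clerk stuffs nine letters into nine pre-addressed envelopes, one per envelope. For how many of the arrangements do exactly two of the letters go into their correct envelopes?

66744

Choose which 2 of the 9 are fixed: C(9,2) = 36.
The other 7 form a derangement: !7 = 1854.
Total: 36 × 1854 = 66744.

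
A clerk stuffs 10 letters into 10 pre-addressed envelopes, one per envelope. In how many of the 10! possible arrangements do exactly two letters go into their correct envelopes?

Pick the 2 fixed positions: C(10,2) = 45 ways.
The remaining 8 must be deranged: !8 = 14833.
Total: 45 × 14833 = 667485.

667485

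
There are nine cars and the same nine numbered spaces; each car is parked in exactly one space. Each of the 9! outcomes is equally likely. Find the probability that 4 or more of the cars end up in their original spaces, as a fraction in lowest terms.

Favorable outcomes: Σ_{i≥4} C(9,i)·!(9-i) = 126·44 + 126·9 + 84·2 + 36·1 + 9·0 + 1·1 = 6883.
Total outcomes: 9! = 362880.
Probability = 6883/362880 = 6883/362880.

6883/362880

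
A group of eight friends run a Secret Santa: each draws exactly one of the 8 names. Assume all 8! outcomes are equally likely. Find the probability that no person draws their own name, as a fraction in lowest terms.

2119/5760

Favorable outcomes: !8 = 14833.
Total outcomes: 8! = 40320.
Probability = 14833/40320 = 2119/5760.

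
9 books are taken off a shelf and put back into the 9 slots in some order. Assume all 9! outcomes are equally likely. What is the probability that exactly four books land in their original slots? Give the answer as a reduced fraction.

11/720

Favorable outcomes: C(9,4)·!5 = 126·44 = 5544.
Total outcomes: 9! = 362880.
Probability = 5544/362880 = 11/720.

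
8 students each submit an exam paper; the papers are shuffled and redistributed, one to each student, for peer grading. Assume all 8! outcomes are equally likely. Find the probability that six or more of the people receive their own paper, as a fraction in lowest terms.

29/40320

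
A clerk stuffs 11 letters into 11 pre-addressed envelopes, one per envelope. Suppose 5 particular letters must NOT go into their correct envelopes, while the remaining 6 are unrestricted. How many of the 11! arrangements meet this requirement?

25022880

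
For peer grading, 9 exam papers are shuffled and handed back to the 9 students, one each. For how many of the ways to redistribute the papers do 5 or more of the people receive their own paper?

1339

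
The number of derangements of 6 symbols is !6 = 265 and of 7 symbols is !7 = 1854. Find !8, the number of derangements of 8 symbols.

14833

!8 = (8-1)·(!7 + !6) = 7·(1854 + 265) = 7·2119 = 14833.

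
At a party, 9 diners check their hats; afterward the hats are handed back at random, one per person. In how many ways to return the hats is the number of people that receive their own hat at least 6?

Sum C(9,i)·!(9-i) for i = 6..9:
  i=6: C(9,6)·!3 = 84·2 = 168
  i=7: C(9,7)·!2 = 36·1 = 36
  i=8: C(9,8)·!1 = 9·0 = 0
  i=9: C(9,9)·!0 = 1·1 = 1
Total = 205.

205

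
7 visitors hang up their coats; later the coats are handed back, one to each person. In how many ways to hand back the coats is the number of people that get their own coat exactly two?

Choose which 2 of the 7 are fixed: C(7,2) = 21.
The remaining 5 must be deranged: !5 = 44.
Total: 21 × 44 = 924.

924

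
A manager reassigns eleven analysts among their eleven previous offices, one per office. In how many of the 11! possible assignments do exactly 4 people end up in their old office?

611820

Pick the 4 fixed positions: C(11,4) = 330 ways.
The remaining 7 must be deranged: !7 = 1854.
Total: 330 × 1854 = 611820.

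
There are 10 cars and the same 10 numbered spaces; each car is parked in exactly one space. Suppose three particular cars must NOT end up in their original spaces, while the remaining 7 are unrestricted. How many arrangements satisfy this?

2656080

Let A_j be the event that the j-th constrained one is fixed. By inclusion-exclusion over the 3 events:
Σ_{j=0}^{3} (-1)^j C(3,j)(10-j)!
= C(3,0)·10! - C(3,1)·9! + C(3,2)·8! - C(3,3)·7!
= 3628800 - 1088640 + 120960 - 5040
= 2656080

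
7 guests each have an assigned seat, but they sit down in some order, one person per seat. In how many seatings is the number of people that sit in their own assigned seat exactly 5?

21

Choose which 5 of the 7 are fixed: C(7,5) = 21.
The remaining 2 must be deranged: !2 = 1.
Total: 21 × 1 = 21.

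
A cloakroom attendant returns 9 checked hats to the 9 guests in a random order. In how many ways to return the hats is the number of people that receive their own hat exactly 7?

36

Pick the 7 fixed positions: C(9,7) = 36 ways.
The remaining 2 must be deranged: !2 = 1.
Total: 36 × 1 = 36.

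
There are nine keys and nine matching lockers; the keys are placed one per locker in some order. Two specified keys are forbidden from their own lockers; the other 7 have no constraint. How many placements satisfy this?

287280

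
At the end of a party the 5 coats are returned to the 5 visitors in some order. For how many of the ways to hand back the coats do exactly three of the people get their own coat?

Pick the 3 fixed positions: C(5,3) = 10 ways.
The remaining 2 must be deranged: !2 = 1.
Total: 10 × 1 = 10.

10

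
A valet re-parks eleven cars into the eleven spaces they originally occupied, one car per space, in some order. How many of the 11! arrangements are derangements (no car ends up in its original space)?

14684570

Recurrence: !11 = 10·(!10 + !9).
!11 = 10·(1334961 + 133496) = 10·1468457 = 14684570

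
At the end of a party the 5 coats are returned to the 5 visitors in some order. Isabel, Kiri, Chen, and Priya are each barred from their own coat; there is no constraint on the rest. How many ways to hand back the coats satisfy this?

53

Let A_j be the event that the j-th constrained one is fixed. By inclusion-exclusion over the 4 events:
Σ_{j=0}^{4} (-1)^j C(4,j)(5-j)!
= C(4,0)·5! - C(4,1)·4! + C(4,2)·3! - C(4,3)·2! + C(4,4)·1!
= 120 - 96 + 36 - 8 + 1
= 53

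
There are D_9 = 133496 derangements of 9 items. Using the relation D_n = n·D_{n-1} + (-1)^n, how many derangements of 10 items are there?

D_10 = 10·133496 + 1 = 1334961.

1334961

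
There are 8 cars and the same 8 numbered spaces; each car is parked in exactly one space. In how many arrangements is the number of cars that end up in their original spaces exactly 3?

Choose which 3 of the 8 are fixed: C(8,3) = 56.
The remaining 5 must be deranged: !5 = 44.
Total: 56 × 44 = 2464.

2464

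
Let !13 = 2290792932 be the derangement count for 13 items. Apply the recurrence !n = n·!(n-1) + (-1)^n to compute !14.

32071101049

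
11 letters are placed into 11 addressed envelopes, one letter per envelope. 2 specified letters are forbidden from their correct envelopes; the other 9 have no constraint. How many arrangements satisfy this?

33022080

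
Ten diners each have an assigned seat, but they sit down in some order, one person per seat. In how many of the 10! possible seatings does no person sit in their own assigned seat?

The number of derangements of 10 is !10 = Σ_{k=0}^{10} (-1)^k·10!/k!
= 10! - 10!/1! + 10!/2! - 10!/3! + 10!/4! - 10!/5! + 10!/6! - 10!/7! + 10!/8! - 10!/9! + 10!/10!
= 3628800 - 3628800 + 1814400 - 604800 + 151200 - 30240 + 5040 - 720 + 90 - 10 + 1
= 1334961

1334961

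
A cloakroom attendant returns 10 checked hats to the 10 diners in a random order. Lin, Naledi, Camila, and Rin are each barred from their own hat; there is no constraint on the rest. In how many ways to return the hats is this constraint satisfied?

Let A_j be the event that the j-th constrained one is fixed. By inclusion-exclusion over the 4 events:
Σ_{j=0}^{4} (-1)^j C(4,j)(10-j)!
= C(4,0)·10! - C(4,1)·9! + C(4,2)·8! - C(4,3)·7! + C(4,4)·6!
= 3628800 - 1451520 + 241920 - 20160 + 720
= 2399760

2399760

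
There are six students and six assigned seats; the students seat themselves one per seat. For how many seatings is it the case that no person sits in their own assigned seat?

265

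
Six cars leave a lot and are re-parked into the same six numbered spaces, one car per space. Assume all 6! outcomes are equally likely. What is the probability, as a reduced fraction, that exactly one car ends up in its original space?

11/30

Favorable outcomes: C(6,1)·!5 = 6·44 = 264.
Total outcomes: 6! = 720.
Probability = 264/720 = 11/30.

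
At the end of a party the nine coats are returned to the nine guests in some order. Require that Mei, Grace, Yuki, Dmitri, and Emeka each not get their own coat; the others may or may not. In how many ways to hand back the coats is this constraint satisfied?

205056

Let A_j be the event that the j-th constrained one is fixed. By inclusion-exclusion over the 5 events:
Σ_{j=0}^{5} (-1)^j C(5,j)(9-j)!
= C(5,0)·9! - C(5,1)·8! + C(5,2)·7! - C(5,3)·6! + C(5,4)·5! - C(5,5)·4!
= 362880 - 201600 + 50400 - 7200 + 600 - 24
= 205056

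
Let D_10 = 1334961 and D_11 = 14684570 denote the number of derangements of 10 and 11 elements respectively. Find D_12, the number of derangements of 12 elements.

D_12 = (12-1)·(D_11 + D_10) = 11·(14684570 + 1334961) = 11·16019531 = 176214841.

176214841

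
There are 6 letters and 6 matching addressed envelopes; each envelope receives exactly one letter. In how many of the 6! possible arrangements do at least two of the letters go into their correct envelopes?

Sum C(6,i)·!(6-i) for i = 2..6:
  i=2: C(6,2)·!4 = 15·9 = 135
  i=3: C(6,3)·!3 = 20·2 = 40
  i=4: C(6,4)·!2 = 15·1 = 15
  i=5: C(6,5)·!1 = 6·0 = 0
  i=6: C(6,6)·!0 = 1·1 = 1
Total = 191.

191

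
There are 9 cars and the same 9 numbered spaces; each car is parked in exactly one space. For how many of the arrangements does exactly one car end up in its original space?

133497

Choose which one of the 9 is fixed: C(9,1) = 9.
The remaining 8 must be deranged: !8 = 14833.
Total: 9 × 14833 = 133497.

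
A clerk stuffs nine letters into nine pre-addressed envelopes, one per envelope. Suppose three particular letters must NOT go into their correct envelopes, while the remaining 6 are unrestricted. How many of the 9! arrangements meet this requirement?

256320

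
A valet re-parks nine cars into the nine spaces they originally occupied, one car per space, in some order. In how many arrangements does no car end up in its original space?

133496

Recurrence: !9 = 9·!8 + (-1)^9.
!9 = 9·14833 - 1 = 133496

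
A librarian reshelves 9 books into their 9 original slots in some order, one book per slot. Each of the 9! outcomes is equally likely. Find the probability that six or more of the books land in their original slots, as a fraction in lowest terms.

41/72576

Favorable outcomes: Σ_{i≥6} C(9,i)·!(9-i) = 84·2 + 36·1 + 9·0 + 1·1 = 205.
Total outcomes: 9! = 362880.
Probability = 205/362880 = 41/72576.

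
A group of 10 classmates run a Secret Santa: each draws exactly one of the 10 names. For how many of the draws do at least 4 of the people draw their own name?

Sum C(10,i)·!(10-i) for i = 4..10:
  i=4: C(10,4)·!6 = 210·265 = 55650
  i=5: C(10,5)·!5 = 252·44 = 11088
  i=6: C(10,6)·!4 = 210·9 = 1890
  i=7: C(10,7)·!3 = 120·2 = 240
  i=8: C(10,8)·!2 = 45·1 = 45
  i=9: C(10,9)·!1 = 10·0 = 0
  i=10: C(10,10)·!0 = 1·1 = 1
Total = 68914.

68914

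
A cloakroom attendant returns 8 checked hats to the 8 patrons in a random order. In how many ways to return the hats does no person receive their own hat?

Use !n = (n-1)(!(n-1) + !(n-2)).
!8 = 7·(1854 + 265) = 7·2119 = 14833

14833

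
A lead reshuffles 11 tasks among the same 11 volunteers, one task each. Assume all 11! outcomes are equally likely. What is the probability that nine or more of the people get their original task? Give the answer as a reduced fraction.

1/712800

Favorable outcomes: Σ_{i≥9} C(11,i)·!(11-i) = 55·1 + 11·0 + 1·1 = 56.
Total outcomes: 11! = 39916800.
Probability = 56/39916800 = 1/712800.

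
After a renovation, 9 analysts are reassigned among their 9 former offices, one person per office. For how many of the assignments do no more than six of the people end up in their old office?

# with exactly i fixed is C(9,i)·!(9-i); sum over i=0..6:
  i=0: C(9,0)·!9 = 1·133496 = 133496
  i=1: C(9,1)·!8 = 9·14833 = 133497
  i=2: C(9,2)·!7 = 36·1854 = 66744
  i=3: C(9,3)·!6 = 84·265 = 22260
  i=4: C(9,4)·!5 = 126·44 = 5544
  i=5: C(9,5)·!4 = 126·9 = 1134
  i=6: C(9,6)·!3 = 84·2 = 168
Total = 362843.

362843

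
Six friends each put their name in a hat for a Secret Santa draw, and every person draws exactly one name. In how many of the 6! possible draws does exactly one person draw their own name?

264

Pick the single fixed position: C(6,1) = 6 ways.
The remaining 5 must be deranged: !5 = 44.
Total: 6 × 44 = 264.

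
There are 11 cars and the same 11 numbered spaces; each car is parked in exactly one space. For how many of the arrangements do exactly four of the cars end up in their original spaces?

611820

Pick the 4 fixed positions: C(11,4) = 330 ways.
The other 7 form a derangement: !7 = 1854.
Total: 330 × 1854 = 611820.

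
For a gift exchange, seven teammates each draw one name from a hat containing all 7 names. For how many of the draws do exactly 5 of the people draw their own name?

21

Pick the 5 fixed positions: C(7,5) = 21 ways.
The other 2 form a derangement: !2 = 1.
Total: 21 × 1 = 21.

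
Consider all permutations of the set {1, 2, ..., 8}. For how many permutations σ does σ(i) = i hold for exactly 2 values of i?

7420

Choose which 2 of the 8 are fixed: C(8,2) = 28.
The remaining 6 must be deranged: !6 = 265.
Total: 28 × 265 = 7420.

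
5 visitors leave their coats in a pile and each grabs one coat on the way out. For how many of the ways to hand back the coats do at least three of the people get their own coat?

11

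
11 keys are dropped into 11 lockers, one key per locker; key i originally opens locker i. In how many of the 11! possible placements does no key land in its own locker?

14684570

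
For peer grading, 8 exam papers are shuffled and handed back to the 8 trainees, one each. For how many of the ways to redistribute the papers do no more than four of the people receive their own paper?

40179

# with exactly i fixed is C(8,i)·!(8-i); sum over i=0..4:
  i=0: C(8,0)·!8 = 1·14833 = 14833
  i=1: C(8,1)·!7 = 8·1854 = 14832
  i=2: C(8,2)·!6 = 28·265 = 7420
  i=3: C(8,3)·!5 = 56·44 = 2464
  i=4: C(8,4)·!4 = 70·9 = 630
Total = 40179.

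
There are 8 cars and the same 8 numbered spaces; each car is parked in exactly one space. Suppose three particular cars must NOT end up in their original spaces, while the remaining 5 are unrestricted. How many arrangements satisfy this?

Let A_j be the event that the j-th constrained one is fixed. By inclusion-exclusion over the 3 events:
Σ_{j=0}^{3} (-1)^j C(3,j)(8-j)!
= C(3,0)·8! - C(3,1)·7! + C(3,2)·6! - C(3,3)·5!
= 40320 - 15120 + 2160 - 120
= 27240

27240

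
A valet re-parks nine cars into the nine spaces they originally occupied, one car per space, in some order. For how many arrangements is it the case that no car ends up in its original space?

133496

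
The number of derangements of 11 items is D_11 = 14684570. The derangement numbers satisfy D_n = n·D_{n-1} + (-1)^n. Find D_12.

176214841

D_12 = 12·14684570 + 1 = 176214841.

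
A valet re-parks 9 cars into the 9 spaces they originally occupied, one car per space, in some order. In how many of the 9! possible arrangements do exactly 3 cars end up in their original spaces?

Choose which 3 of the 9 are fixed: C(9,3) = 84.
The remaining 6 must be deranged: !6 = 265.
Total: 84 × 265 = 22260.

22260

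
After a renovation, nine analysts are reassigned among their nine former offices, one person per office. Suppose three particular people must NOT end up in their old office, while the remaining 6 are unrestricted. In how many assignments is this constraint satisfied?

Inclusion-exclusion on the 3 forbidden self-matches:
Σ_{j=0}^{3} (-1)^j C(3,j)(9-j)!
= C(3,0)·9! - C(3,1)·8! + C(3,2)·7! - C(3,3)·6!
= 362880 - 120960 + 15120 - 720
= 256320

256320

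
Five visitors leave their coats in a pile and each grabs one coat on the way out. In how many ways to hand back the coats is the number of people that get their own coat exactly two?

20

Choose which 2 of the 5 are fixed: C(5,2) = 10.
The other 3 form a derangement: !3 = 2.
Total: 10 × 2 = 20.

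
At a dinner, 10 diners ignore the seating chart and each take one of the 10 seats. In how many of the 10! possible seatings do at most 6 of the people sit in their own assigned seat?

3628514

# with exactly i fixed is C(10,i)·!(10-i); sum over i=0..6:
  i=0: C(10,0)·!10 = 1·1334961 = 1334961
  i=1: C(10,1)·!9 = 10·133496 = 1334960
  i=2: C(10,2)·!8 = 45·14833 = 667485
  i=3: C(10,3)·!7 = 120·1854 = 222480
  i=4: C(10,4)·!6 = 210·265 = 55650
  i=5: C(10,5)·!5 = 252·44 = 11088
  i=6: C(10,6)·!4 = 210·9 = 1890
Total = 3628514.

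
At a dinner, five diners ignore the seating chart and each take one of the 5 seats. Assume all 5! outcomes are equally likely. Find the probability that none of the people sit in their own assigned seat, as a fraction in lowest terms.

11/30

Favorable outcomes: !5 = 44.
Total outcomes: 5! = 120.
Probability = 44/120 = 11/30.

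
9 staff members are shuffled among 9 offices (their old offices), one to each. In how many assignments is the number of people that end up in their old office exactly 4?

5544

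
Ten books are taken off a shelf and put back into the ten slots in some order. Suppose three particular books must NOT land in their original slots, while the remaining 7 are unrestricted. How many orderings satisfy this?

Inclusion-exclusion on the 3 forbidden self-matches:
Σ_{j=0}^{3} (-1)^j C(3,j)(10-j)!
= C(3,0)·10! - C(3,1)·9! + C(3,2)·8! - C(3,3)·7!
= 3628800 - 1088640 + 120960 - 5040
= 2656080

2656080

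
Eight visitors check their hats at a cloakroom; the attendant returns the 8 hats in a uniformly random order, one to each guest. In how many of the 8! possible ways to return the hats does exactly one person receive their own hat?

14832

Choose which one of the 8 is fixed: C(8,1) = 8.
The remaining 7 must be deranged: !7 = 1854.
Total: 8 × 1854 = 14832.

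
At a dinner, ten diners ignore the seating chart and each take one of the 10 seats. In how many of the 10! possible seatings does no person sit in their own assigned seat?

Use !n = (n-1)(!(n-1) + !(n-2)).
!10 = 9·(133496 + 14833) = 9·148329 = 1334961

1334961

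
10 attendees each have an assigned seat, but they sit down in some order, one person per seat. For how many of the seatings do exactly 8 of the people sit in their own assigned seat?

45

Pick the 8 fixed positions: C(10,8) = 45 ways.
The other 2 form a derangement: !2 = 1.
Total: 45 × 1 = 45.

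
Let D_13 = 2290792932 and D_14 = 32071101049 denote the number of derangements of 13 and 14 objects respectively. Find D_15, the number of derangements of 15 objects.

481066515734

D_15 = (15-1)·(D_14 + D_13) = 14·(32071101049 + 2290792932) = 14·34361893981 = 481066515734.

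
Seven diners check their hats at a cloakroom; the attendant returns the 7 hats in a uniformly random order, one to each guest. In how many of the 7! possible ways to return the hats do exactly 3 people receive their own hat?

315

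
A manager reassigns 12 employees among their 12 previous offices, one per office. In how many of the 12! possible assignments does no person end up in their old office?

176214841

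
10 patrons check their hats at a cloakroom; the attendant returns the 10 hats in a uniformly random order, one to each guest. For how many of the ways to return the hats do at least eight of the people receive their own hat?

46

Sum C(10,i)·!(10-i) for i = 8..10:
  i=8: C(10,8)·!2 = 45·1 = 45
  i=9: C(10,9)·!1 = 10·0 = 0
  i=10: C(10,10)·!0 = 1·1 = 1
Total = 46.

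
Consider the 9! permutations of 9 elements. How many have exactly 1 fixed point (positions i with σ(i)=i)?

133497

Choose which one of the 9 is fixed: C(9,1) = 9.
The other 8 form a derangement: !8 = 14833.
Total: 9 × 14833 = 133497.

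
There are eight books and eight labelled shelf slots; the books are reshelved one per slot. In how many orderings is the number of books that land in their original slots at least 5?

Sum C(8,i)·!(8-i) for i = 5..8:
  i=5: C(8,5)·!3 = 56·2 = 112
  i=6: C(8,6)·!2 = 28·1 = 28
  i=7: C(8,7)·!1 = 8·0 = 0
  i=8: C(8,8)·!0 = 1·1 = 1
Total = 141.

141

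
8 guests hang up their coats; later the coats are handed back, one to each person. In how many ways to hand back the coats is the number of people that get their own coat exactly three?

2464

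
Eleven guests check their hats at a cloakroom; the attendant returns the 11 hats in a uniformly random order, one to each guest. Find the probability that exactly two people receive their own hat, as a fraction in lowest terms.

16687/90720

Favorable outcomes: C(11,2)·!9 = 55·133496 = 7342280.
Total outcomes: 11! = 39916800.
Probability = 7342280/39916800 = 16687/90720.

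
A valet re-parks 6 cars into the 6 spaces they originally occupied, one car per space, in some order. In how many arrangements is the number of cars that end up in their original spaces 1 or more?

# with exactly i fixed is C(6,i)·!(6-i); sum over i=1..6:
  i=1: C(6,1)·!5 = 6·44 = 264
  i=2: C(6,2)·!4 = 15·9 = 135
  i=3: C(6,3)·!3 = 20·2 = 40
  i=4: C(6,4)·!2 = 15·1 = 15
  i=5: C(6,5)·!1 = 6·0 = 0
  i=6: C(6,6)·!0 = 1·1 = 1
Total = 455.

455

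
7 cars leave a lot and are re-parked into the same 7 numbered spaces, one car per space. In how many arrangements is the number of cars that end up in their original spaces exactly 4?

Choose which 4 of the 7 are fixed: C(7,4) = 35.
The other 3 form a derangement: !3 = 2.
Total: 35 × 2 = 70.

70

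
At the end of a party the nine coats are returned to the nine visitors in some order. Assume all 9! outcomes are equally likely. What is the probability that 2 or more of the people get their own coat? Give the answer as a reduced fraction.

Favorable outcomes: Σ_{i≥2} C(9,i)·!(9-i) = 36·1854 + 84·265 + 126·44 + 126·9 + 84·2 + 36·1 + 9·0 + 1·1 = 95887.
Total outcomes: 9! = 362880.
Probability = 95887/362880 = 95887/362880.

95887/362880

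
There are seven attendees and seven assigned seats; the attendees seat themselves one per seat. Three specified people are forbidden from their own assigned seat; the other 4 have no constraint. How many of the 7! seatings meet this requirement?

Let A_j be the event that the j-th constrained one is fixed. By inclusion-exclusion over the 3 events:
Σ_{j=0}^{3} (-1)^j C(3,j)(7-j)!
= C(3,0)·7! - C(3,1)·6! + C(3,2)·5! - C(3,3)·4!
= 5040 - 2160 + 360 - 24
= 3216

3216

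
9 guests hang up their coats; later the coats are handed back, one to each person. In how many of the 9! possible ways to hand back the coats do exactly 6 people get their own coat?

Pick the 6 fixed positions: C(9,6) = 84 ways.
The other 3 form a derangement: !3 = 2.
Total: 84 × 2 = 168.

168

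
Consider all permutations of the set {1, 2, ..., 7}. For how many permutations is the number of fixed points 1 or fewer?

3709

Sum C(7,i)·!(7-i) for i = 0..1:
  i=0: C(7,0)·!7 = 1·1854 = 1854
  i=1: C(7,1)·!6 = 7·265 = 1855
Total = 3709.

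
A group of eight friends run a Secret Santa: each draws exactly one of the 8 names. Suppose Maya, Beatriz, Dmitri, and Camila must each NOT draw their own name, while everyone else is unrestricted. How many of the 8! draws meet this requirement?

Inclusion-exclusion on the 4 forbidden self-matches:
Σ_{j=0}^{4} (-1)^j C(4,j)(8-j)!
= C(4,0)·8! - C(4,1)·7! + C(4,2)·6! - C(4,3)·5! + C(4,4)·4!
= 40320 - 20160 + 4320 - 480 + 24
= 24024

24024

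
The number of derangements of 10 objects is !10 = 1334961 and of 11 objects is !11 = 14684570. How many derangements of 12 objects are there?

176214841

!12 = (12-1)·(!11 + !10) = 11·(14684570 + 1334961) = 11·16019531 = 176214841.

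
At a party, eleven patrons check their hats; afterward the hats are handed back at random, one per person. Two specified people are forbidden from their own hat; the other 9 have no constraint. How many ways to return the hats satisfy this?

33022080

Let A_j be the event that the j-th constrained one is fixed. By inclusion-exclusion over the 2 events:
Σ_{j=0}^{2} (-1)^j C(2,j)(11-j)!
= C(2,0)·11! - C(2,1)·10! + C(2,2)·9!
= 39916800 - 7257600 + 362880
= 33022080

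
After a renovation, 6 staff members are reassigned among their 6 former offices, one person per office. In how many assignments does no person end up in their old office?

265

By inclusion-exclusion, !6 = Σ (-1)^k · 6!/k! for k=0..6
= 6! - 6!/1! + 6!/2! - 6!/3! + 6!/4! - 6!/5! + 6!/6!
= 720 - 720 + 360 - 120 + 30 - 6 + 1
= 265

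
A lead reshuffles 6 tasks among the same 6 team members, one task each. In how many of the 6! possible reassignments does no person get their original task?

265

The number of derangements of 6 is !6 = Σ_{k=0}^{6} (-1)^k·6!/k!
= 6! - 6!/1! + 6!/2! - 6!/3! + 6!/4! - 6!/5! + 6!/6!
= 720 - 720 + 360 - 120 + 30 - 6 + 1
= 265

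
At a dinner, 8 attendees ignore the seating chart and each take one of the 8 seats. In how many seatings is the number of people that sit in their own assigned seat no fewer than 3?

3235

Sum C(8,i)·!(8-i) for i = 3..8:
  i=3: C(8,3)·!5 = 56·44 = 2464
  i=4: C(8,4)·!4 = 70·9 = 630
  i=5: C(8,5)·!3 = 56·2 = 112
  i=6: C(8,6)·!2 = 28·1 = 28
  i=7: C(8,7)·!1 = 8·0 = 0
  i=8: C(8,8)·!0 = 1·1 = 1
Total = 3235.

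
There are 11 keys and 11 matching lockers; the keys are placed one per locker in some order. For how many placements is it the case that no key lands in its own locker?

The number of derangements of 11 is !11 = Σ_{k=0}^{11} (-1)^k·11!/k!
= 11! - 11!/1! + 11!/2! - 11!/3! + 11!/4! - 11!/5! + 11!/6! - 11!/7! + 11!/8! - 11!/9! + 11!/10! - 11!/11!
= 39916800 - 39916800 + 19958400 - 6652800 + 1663200 - 332640 + 55440 - 7920 + 990 - 110 + 11 - 1
= 14684570

14684570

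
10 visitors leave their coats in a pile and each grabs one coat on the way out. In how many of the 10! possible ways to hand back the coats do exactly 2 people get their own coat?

667485

Pick the 2 fixed positions: C(10,2) = 45 ways.
The other 8 form a derangement: !8 = 14833.
Total: 45 × 14833 = 667485.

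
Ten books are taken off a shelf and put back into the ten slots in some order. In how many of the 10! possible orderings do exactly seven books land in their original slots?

240

Choose which 7 of the 10 are fixed: C(10,7) = 120.
The other 3 form a derangement: !3 = 2.
Total: 120 × 2 = 240.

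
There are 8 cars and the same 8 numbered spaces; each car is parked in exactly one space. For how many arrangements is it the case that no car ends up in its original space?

!8 is the nearest integer to 8!/e.
8! = 40320, and 40320/e ≈ 14832.90, so !8 = 14833.

14833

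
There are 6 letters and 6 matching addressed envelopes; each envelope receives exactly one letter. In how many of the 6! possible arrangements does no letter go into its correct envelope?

265

The subfactorial !6 = [6!/e] (nearest integer).
6! = 720, and 720/e ≈ 264.87, so !6 = 265.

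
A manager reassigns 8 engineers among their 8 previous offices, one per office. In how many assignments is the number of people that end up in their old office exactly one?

14832

Pick the single fixed position: C(8,1) = 8 ways.
The other 7 form a derangement: !7 = 1854.
Total: 8 × 1854 = 14832.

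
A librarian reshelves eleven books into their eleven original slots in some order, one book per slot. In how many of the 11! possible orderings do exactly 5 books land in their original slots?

122430

Pick the 5 fixed positions: C(11,5) = 462 ways.
The other 6 form a derangement: !6 = 265.
Total: 462 × 265 = 122430.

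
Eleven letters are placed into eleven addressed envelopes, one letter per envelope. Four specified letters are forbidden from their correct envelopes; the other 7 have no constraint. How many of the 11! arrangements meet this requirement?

Inclusion-exclusion on the 4 forbidden self-matches:
Σ_{j=0}^{4} (-1)^j C(4,j)(11-j)!
= C(4,0)·11! - C(4,1)·10! + C(4,2)·9! - C(4,3)·8! + C(4,4)·7!
= 39916800 - 14515200 + 2177280 - 161280 + 5040
= 27422640

27422640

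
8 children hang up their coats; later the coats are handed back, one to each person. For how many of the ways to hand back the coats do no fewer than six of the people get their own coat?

# with exactly i fixed is C(8,i)·!(8-i); sum over i=6..8:
  i=6: C(8,6)·!2 = 28·1 = 28
  i=7: C(8,7)·!1 = 8·0 = 0
  i=8: C(8,8)·!0 = 1·1 = 1
Total = 29.

29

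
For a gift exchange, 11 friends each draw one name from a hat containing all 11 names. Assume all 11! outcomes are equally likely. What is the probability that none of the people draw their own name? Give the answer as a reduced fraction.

1468457/3991680

Favorable outcomes: !11 = 14684570.
Total outcomes: 11! = 39916800.
Probability = 14684570/39916800 = 1468457/3991680.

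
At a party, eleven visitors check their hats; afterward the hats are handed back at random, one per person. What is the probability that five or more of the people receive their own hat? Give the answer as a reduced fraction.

73057/19958400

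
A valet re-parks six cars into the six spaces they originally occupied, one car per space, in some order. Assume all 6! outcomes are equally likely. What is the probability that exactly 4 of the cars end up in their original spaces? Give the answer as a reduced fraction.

Favorable outcomes: C(6,4)·!2 = 15·1 = 15.
Total outcomes: 6! = 720.
Probability = 15/720 = 1/48.

1/48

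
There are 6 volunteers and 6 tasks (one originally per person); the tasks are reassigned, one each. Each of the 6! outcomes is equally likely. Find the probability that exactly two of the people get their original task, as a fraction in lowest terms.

3/16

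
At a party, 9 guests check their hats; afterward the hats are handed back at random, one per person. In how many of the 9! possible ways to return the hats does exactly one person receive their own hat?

133497

Choose which one of the 9 is fixed: C(9,1) = 9.
The other 8 form a derangement: !8 = 14833.
Total: 9 × 14833 = 133497.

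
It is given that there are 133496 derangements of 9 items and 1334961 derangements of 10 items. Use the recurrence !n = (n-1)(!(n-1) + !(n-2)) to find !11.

!11 = (11-1)·(!10 + !9) = 10·(1334961 + 133496) = 10·1468457 = 14684570.

14684570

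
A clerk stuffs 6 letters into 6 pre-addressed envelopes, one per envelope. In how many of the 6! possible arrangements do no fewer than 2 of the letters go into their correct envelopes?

191

Sum C(6,i)·!(6-i) for i = 2..6:
  i=2: C(6,2)·!4 = 15·9 = 135
  i=3: C(6,3)·!3 = 20·2 = 40
  i=4: C(6,4)·!2 = 15·1 = 15
  i=5: C(6,5)·!1 = 6·0 = 0
  i=6: C(6,6)·!0 = 1·1 = 1
Total = 191.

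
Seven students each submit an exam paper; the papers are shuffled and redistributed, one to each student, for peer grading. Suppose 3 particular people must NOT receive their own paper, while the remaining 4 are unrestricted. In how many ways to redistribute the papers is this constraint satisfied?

3216

Let A_j be the event that the j-th constrained one is fixed. By inclusion-exclusion over the 3 events:
Σ_{j=0}^{3} (-1)^j C(3,j)(7-j)!
= C(3,0)·7! - C(3,1)·6! + C(3,2)·5! - C(3,3)·4!
= 5040 - 2160 + 360 - 24
= 3216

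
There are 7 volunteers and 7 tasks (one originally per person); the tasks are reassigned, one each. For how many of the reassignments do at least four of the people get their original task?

# with exactly i fixed is C(7,i)·!(7-i); sum over i=4..7:
  i=4: C(7,4)·!3 = 35·2 = 70
  i=5: C(7,5)·!2 = 21·1 = 21
  i=6: C(7,6)·!1 = 7·0 = 0
  i=7: C(7,7)·!0 = 1·1 = 1
Total = 92.

92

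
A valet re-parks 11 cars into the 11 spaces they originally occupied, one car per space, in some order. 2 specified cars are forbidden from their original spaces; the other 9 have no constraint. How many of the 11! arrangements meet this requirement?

Inclusion-exclusion on the 2 forbidden self-matches:
Σ_{j=0}^{2} (-1)^j C(2,j)(11-j)!
= C(2,0)·11! - C(2,1)·10! + C(2,2)·9!
= 39916800 - 7257600 + 362880
= 33022080

33022080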